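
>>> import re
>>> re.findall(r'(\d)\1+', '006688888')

['0', '6', '8']

After group 1 captures some text, `\1` only succeeds where that same text appears again.
Walking the string: at [0:2] match '00', group 1 = '0'; at [2:4] match '66', group 1 = '6'; at [4:9] match '88888', group 1 = '8'.
With a single group, `findall` returns only what that group captured — 3 items.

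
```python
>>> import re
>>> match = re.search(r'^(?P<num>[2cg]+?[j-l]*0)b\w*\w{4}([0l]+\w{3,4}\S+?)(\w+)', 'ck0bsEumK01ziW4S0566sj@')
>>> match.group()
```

'ck0bsEumK01ziW4S0566sj'

This matches anchored at the start of the string; then one or more of one of [2cg] (lazy), then zero or more of a character in [j-l], then a literal '0' (captured as 'num'); then a literal 'b', then zero or more of a word character, then exactly 4 of a word character; then one or more of one of [0l], then 3 to 4 of a word character, then one or more of a non-whitespace character (lazy) (captured); then one or more of a word character (captured).
The match spans [0:22] → 'ck0bsEumK01ziW4S0566sj'.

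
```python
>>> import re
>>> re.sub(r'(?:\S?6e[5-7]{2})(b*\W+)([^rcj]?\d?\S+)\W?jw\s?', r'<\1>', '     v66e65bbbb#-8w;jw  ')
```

Each match is replaced using the text its own group 1 captured.

'     v<bbbb#-> '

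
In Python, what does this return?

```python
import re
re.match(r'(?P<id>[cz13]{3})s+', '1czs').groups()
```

('1cz',)

This matches exactly 3 of one of [cz13] (captured as 'id'); then one or more of a literal 's'.
With `match`, the pattern is implicitly anchored at the beginning.
The match spans [0:4] → '1czs'.
Captured: group 1 = '1cz'.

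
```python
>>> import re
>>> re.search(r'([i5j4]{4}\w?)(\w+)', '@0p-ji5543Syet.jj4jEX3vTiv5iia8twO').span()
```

The match spans [4:14] → 'ji5543Syet'.

(4, 14)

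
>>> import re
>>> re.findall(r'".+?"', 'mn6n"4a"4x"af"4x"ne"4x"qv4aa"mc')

Because the quantifier is non-greedy, it stops expanding at the earliest point where the rest of the pattern can succeed.
Scanning left to right: at [4:8] → '"4a"'; at [10:14] → '"af"'; at [16:20] → '"ne"'; at [22:29] → '"qv4aa"'.
Since nothing is captured, `findall` lists the 4 matched substrings directly.

['"4a"', '"af"', '"ne"', '"qv4aa"']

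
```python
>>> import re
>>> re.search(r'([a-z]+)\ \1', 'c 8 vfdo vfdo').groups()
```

A backreference is literal: `\1` must see the identical characters the first group matched.
Unlike `match`, `search` isn't anchored — it looks for the pattern anywhere in the string.
The match spans [4:13] → 'vfdo vfdo'.
Captured: group 1 = 'vfdo'.

('vfdo',)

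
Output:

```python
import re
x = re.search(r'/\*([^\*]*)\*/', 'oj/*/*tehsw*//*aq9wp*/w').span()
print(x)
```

(4, 13)

Unlike `match`, `search` isn't anchored — it looks for the pattern anywhere in the string.
The match spans [4:13] → '/*tehsw*/'.
Captured: group 1 = 'tehsw'.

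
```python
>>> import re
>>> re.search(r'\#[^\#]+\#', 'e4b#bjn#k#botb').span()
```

`search` walks the string left to right and returns the first match it finds.
The match spans [3:8] → '#bjn#'.

(3, 8)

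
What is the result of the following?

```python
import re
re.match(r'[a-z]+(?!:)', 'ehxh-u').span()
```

`re.match` won't scan ahead — the pattern has to work from the very first character.
The match spans [0:4] → 'ehxh'.

(0, 4)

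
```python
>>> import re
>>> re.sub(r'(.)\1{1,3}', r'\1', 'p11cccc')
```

'p1c'

`\1` has to match the exact text group 1 already captured.
`\1` in the replacement pulls in group 1's text for each match.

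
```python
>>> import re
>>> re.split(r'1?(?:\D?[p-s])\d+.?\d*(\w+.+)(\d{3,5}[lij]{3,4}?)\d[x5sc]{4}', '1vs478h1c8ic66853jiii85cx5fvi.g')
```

['', 'c8ic66', '853jiii', 'fvi.g']

The pattern matches optionally a literal '1'; then optionally a non-digit, then a character in [p-s] (non-capturing group); then one or more of a digit, then optionally any character, then zero or more of a digit; then one or more of a word character, then one or more of any character (captured); then 3 to 5 of a digit, then 3 to 4 of one of [lij] (lazy) (captured); then a digit, then exactly 4 of one of [x5sc].
Matches to split on: at [0:26] → '1vs478h1c8ic66853jiii85cx5'.
The group in the pattern means `split` returns the separators' captures alongside the pieces.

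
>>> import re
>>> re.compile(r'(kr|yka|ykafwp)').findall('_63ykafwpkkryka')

The regex engine tests alternatives in the order written; an earlier branch that matches wins even if a later one would match more.
One capturing group, so `findall` returns just the captured substring from each match — 3 in all.

['yka', 'kr', 'yka']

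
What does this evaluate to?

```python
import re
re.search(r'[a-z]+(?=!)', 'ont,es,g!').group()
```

Lookahead/lookbehind check context without consuming it, so the matched span excludes the asserted characters.
`search` walks the string left to right and returns the first match it finds.
The match spans [7:8] → 'g'.

'g'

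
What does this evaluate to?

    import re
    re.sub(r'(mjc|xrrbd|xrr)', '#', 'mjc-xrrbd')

'#-#'

The regex engine tests alternatives in the order written; an earlier branch that matches wins even if a later one would match more.
Every occurrence is swapped for '#'.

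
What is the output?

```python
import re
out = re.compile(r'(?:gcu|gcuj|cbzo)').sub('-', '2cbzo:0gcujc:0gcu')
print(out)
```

Branches in `(...|...)` are attempted left-to-right; the first branch that allows the whole pattern to succeed is taken.
Matches: at [1:5] → 'cbzo'; at [7:10] → 'gcu'; at [14:17] → 'gcu'.
Every occurrence is swapped for '-'.

2-:0-jc:0-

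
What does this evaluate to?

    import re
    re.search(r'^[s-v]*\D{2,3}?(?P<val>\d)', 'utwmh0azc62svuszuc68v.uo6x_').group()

'utwmh0'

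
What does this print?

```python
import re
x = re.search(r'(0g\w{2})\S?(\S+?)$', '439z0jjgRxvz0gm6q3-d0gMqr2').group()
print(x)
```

This matches the literal '0g', then exactly 2 of a word character (captured); then optionally a non-whitespace character; then one or more of a non-whitespace character (lazy) (captured); then anchored at the end.
The match spans [12:26] → '0gm6q3-d0gMqr2'.

0gm6q3-d0gMqr2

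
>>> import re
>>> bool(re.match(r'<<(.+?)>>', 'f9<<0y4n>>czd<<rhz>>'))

False

`re.match` only tries the pattern at the start of the string.
Here the pattern fails at index 0, so the call returns None, and `bool(None)` is False.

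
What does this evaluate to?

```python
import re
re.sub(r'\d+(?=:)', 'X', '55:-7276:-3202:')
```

Lookahead/lookbehind check context without consuming it, so the matched span excludes the asserted characters.
Matches: at [0:2] → '55'; at [4:8] → '7276'; at [10:14] → '3202'.
Every occurrence is swapped for 'X'.

'X:-X:-X:'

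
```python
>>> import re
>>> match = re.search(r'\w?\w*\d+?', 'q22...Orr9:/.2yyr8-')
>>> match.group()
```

'q22'

The match spans [0:3] → 'q22'.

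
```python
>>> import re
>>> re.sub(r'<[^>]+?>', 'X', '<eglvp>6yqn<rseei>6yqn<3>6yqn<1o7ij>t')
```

Matches: at [0:7] → '<eglvp>'; at [11:18] → '<rseei>'; at [22:25] → '<3>'; at [29:36] → '<1o7ij>'.
Each match is replaced by 'X'.

'X6yqnX6yqnX6yqnXt'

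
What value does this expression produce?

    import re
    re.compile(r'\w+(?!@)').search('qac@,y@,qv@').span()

(0, 2)

A negative assertion filters positions out without eating any characters.
The match spans [0:2] → 'qa'.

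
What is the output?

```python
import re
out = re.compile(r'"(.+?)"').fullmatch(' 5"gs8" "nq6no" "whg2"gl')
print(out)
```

`re.fullmatch` requires the pattern to consume the entire string.
Here there's no way to consume every character, so the call returns None.

None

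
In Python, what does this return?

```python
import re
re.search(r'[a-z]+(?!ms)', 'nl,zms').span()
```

(0, 2)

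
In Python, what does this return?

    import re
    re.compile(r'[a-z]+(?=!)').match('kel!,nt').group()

`re.match` only tries the pattern at the start of the string.
The match spans [0:3] → 'kel'.

'kel'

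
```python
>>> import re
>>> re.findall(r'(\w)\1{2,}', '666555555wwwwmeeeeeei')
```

`\1` has to match the exact text group 1 already captured.
Because there's exactly one group, `findall` drops the full match and keeps group 1 from each hit.

['6', '5', 'w', 'e']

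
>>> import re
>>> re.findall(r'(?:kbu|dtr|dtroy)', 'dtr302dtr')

Walking the string: at [0:3] → 'dtr'; at [6:9] → 'dtr'.
`findall` yields the raw match text (2 of them) because the pattern has no groups.

['dtr', 'dtr']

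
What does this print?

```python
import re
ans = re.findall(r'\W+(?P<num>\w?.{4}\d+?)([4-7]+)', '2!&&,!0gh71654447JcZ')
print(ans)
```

This matches one or more of a non-word character; then optionally a word character, then exactly 4 of any character, then one or more of a digit (lazy) (captured as 'num'); then one or more of a character in [4-7] (captured).
A `+?`/`*?`/`{m,n}?` starts at its minimum and grows only as far as needed for what follows to match.
Walking the string: at [1:17] match '!&&,!0gh71654447', groups = ('0gh716', '54447').
With 2 capturing groups, `findall` returns a 2-tuple per match.

[('0gh716', '54447')]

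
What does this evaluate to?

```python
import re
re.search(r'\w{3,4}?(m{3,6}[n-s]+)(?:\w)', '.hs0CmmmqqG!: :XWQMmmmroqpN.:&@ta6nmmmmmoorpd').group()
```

'hs0CmmmqqG'

The pattern matches 3 to 4 of a word character (lazy); then 3 to 6 of the literal 'm', then one or more of a character in [n-s] (captured); then a word character (non-capturing group).
`re.search` scans for the first position where the pattern succeeds.
The match spans [1:11] → 'hs0CmmmqqG'.
Captured: group 1 = 'mmmqq'.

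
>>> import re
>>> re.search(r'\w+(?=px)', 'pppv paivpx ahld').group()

The `(?=…)`/`(?<=…)` assertion just peeks at neighbouring text; it doesn't advance the match position.
`re.search` tries every starting position until one works.
The match spans [5:9] → 'paiv'.

'paiv'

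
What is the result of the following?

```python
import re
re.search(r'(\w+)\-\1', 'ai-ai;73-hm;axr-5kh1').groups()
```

('ai',)

The match spans [0:5] → 'ai-ai'.
Captured: group 1 = 'ai'.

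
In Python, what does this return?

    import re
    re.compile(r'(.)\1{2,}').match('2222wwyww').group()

'2222'

A backreference is literal: `\1` must see the identical characters the first group matched.
`match` is anchored at position 0; if the pattern doesn't fit there, it returns None.
The match spans [0:4] → '2222'.
Captured: group 1 = '2'.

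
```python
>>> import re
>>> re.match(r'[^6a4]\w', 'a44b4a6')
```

None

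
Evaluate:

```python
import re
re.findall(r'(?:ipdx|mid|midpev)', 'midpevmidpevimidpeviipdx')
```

Alternation isn't longest-match — the leftmost alternative that fits at this position is chosen.
Scanning left to right: at [0:3] → 'mid'; at [6:9] → 'mid'; at [13:16] → 'mid'; at [20:24] → 'ipdx'.
`findall` yields the raw match text (4 of them) because the pattern has no groups.

['mid', 'mid', 'mid', 'ipdx']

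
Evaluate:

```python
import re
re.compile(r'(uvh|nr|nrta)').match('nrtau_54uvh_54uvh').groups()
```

The match spans [0:2] → 'nr'.
Captured: group 1 = 'nr'.

('nr',)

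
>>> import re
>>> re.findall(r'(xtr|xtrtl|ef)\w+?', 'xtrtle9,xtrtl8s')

['xtr', 'xtr']

Alternation isn't longest-match — the leftmost alternative that fits at this position is chosen.
With a single group, `findall` returns only what that group captured — 2 items.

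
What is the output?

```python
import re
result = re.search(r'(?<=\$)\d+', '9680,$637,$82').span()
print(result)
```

(6, 9)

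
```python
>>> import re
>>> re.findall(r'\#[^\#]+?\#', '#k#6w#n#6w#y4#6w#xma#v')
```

Matches: at [0:3] → '#k#'; at [5:8] → '#n#'; at [10:14] → '#y4#'; at [16:21] → '#xma#'.
`findall` yields the raw match text (4 of them) because the pattern has no groups.

['#k#', '#n#', '#y4#', '#xma#']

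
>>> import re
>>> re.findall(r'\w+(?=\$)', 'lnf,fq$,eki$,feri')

['fq', 'eki']

Because the assertion is zero-width, the text it checks is not consumed and won't appear in the result.
No capturing groups, so `findall` returns the 2 full match strings.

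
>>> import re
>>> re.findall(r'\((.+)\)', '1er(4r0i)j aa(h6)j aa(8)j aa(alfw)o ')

One capturing group, so `findall` returns just the captured substring from the one match — 1 in all.

['4r0i)j aa(h6)j aa(8)j aa(alfw']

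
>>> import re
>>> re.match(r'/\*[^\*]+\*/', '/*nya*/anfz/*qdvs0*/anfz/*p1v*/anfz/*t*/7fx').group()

'/*nya*/'

`match` is anchored at position 0; if the pattern doesn't fit there, it returns None.
The match spans [0:7] → '/*nya*/'.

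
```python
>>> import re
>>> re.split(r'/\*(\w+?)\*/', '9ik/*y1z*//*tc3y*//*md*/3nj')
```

['9ik', 'y1z', '', 'tc3y', '', 'md', '3nj']

Because the pattern has a capturing group, `split` also inserts each captured text between the pieces.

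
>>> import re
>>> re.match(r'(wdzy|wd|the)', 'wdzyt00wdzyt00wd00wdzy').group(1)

The match spans [0:4] → 'wdzy'.
Captured: group 1 = 'wdzy'.

'wdzy'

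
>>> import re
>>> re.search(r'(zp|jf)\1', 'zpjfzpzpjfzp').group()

'zpzp'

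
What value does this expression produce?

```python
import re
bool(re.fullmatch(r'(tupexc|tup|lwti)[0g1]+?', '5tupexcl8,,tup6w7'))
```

`re.fullmatch` requires the pattern to consume the entire string.
Here there's no way to consume every character, so the call returns None, and `bool(None)` is False.

False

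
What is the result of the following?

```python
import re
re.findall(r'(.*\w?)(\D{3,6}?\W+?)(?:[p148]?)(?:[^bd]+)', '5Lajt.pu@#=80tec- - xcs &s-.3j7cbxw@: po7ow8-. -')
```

[('5Lajt.pu@#=80tec- - xcs &s-.3j7cbx', 'w@: ')]

Pattern: zero or more of any character, then optionally a word character (captured); then 3 to 6 of a non-digit (lazy), then one or more of a non-word character (lazy) (captured); then optionally one of [p148] (non-capturing group); then one or more of any character except [bd] (non-capturing group).
2 groups means the one result is a tuple of 2 captured strings — 1 here.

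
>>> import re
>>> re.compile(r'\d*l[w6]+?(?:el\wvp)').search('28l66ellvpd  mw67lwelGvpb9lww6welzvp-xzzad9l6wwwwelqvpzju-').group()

The pattern matches zero or more of a digit; then the literal 'l', then one or more of one of [w6] (lazy); then the literal 'el', then a word character, then the literal 'vp' (non-capturing group).
`re.search` scans for the first position where the pattern succeeds.
The match spans [0:10] → '28l66ellvp'.

'28l66ellvp'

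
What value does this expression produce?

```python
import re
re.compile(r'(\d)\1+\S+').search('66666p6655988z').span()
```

(0, 14)

`\1` has to match the exact text group 1 already captured.
`re.search` scans for the first position where the pattern succeeds.
The match spans [0:14] → '66666p6655988z'.
Captured: group 1 = '6'.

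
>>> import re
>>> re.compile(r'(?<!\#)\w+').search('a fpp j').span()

(0, 1)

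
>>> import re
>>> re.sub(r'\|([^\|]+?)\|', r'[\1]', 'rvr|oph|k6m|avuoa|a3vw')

Matches: at [3:8] → '|oph|'; at [11:18] → '|avuoa|'.
`\1` in the replacement pulls in group 1's text for each match.

'rvr[oph]k6m[avuoa]a3vw'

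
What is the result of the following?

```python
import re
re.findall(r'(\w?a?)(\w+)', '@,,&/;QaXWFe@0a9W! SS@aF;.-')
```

This matches optionally a word character, then optionally the literal 'a' (captured); then one or more of a word character (captured).
Matches: at [6:12] match 'QaXWFe', groups = ('Qa', 'XWFe'); at [13:17] match '0a9W', groups = ('0a', '9W'); at [19:21] match 'SS', groups = ('S', 'S'); at [22:24] match 'aF', groups = ('a', 'F').
Multiple groups make `findall` return tuples — one 2-tuple for each match.

[('Qa', 'XWFe'), ('0a', '9W'), ('S', 'S'), ('a', 'F')]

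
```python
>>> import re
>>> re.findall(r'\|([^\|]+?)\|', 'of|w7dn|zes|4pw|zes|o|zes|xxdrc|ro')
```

['w7dn', '4pw', 'o', 'xxdrc']

Because there's exactly one group, `findall` drops the full match and keeps group 1 from each hit.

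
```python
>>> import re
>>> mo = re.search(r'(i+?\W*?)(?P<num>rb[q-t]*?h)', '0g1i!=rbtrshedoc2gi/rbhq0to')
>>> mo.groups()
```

('i!=', 'rbtrsh')

Pattern: one or more of the literal 'i' (lazy), then zero or more of a non-word character (lazy) (captured); then the literal 'rb', then zero or more of a character in [q-t] (lazy), then a literal 'h' (captured as 'num').
`re.search` tries every starting position until one works.
The match spans [3:12] → 'i!=rbtrsh'.
Captured: group 1 = 'i!=', group 2 = 'rbtrsh'.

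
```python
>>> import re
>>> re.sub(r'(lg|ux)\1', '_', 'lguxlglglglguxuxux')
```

'lgux___ux'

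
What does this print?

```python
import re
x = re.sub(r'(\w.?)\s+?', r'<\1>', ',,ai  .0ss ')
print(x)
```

,,<ai> .0<ss>

Lazy quantifiers expand one character at a time until the remainder of the pattern can match.
Each match is replaced using the text its own group 1 captured.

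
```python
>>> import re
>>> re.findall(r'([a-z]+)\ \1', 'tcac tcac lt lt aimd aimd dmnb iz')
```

['tcac', 'lt', 'aimd']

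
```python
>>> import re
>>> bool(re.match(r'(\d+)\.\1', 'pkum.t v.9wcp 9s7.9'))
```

False

A backreference is literal: `\1` must see the identical characters the first group matched.
`match` is anchored at position 0; if the pattern doesn't fit there, it returns None.
Here position 0 doesn't satisfy it, so the call returns None, and `bool(None)` is False.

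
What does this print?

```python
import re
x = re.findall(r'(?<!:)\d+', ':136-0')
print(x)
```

['36', '0']

The negative lookahead/lookbehind blocks any match where the forbidden context is present.
No capturing groups, so `findall` returns the 2 full match strings.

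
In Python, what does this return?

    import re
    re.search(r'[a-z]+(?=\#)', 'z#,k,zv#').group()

'z'

The lookaround is zero-width — it requires the adjacent text to match without consuming it, so the asserted text isn't part of the match.
The match spans [0:1] → 'z'.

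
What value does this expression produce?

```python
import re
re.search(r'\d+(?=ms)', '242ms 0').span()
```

(0, 3)

The `(?=…)`/`(?<=…)` assertion just peeks at neighbouring text; it doesn't advance the match position.
The match spans [0:3] → '242'.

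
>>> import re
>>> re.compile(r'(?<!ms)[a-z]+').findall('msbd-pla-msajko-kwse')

['msbd', 'pla', 'msajko', 'kwse']

The negative lookaround is zero-width — it rules out positions where the adjacent text would match, without consuming anything.
Walking the string: at [0:4] → 'msbd'; at [5:8] → 'pla'; at [9:15] → 'msajko'; at [16:20] → 'kwse'.
No capturing groups, so `findall` returns the 4 full match strings.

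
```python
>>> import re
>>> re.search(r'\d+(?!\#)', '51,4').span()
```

(0, 2)

A negative assertion filters positions out without eating any characters.
`re.search` scans for the first position where the pattern succeeds.
The match spans [0:2] → '51'.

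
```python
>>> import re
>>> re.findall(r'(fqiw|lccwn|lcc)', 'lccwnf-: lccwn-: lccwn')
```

['lccwn', 'lccwn', 'lccwn']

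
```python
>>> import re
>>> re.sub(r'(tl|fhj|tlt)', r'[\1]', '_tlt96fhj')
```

'_[tl]t96[fhj]'

The regex engine tests alternatives in the order written; an earlier branch that matches wins even if a later one would match more.
Each match is replaced using the text its own group 1 captured.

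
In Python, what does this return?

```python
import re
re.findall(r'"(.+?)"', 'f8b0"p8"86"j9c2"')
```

['p8', 'j9c2']

A non-greedy quantifier consumes as few characters as it can — just enough that the remainder of the pattern still matches from where it stops; whatever follows it matches normally.
Scanning left to right: at [4:8] match '"p8"', group 1 = 'p8'; at [10:16] match '"j9c2"', group 1 = 'j9c2'.
Because there's exactly one group, `findall` drops the full match and keeps group 1 from each hit.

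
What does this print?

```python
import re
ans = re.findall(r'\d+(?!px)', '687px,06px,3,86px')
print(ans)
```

['68', '0', '3', '8']

The negative lookahead/lookbehind blocks any match where the forbidden context is present.
Walking the string: at [0:2] → '68'; at [6:7] → '0'; at [11:12] → '3'; at [13:14] → '8'.
No capturing groups, so `findall` returns the 4 full match strings.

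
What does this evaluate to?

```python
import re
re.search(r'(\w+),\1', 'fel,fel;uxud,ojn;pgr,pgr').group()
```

The backreference `\1` re-matches whatever the first group consumed, character for character.
The match spans [0:7] → 'fel,fel'.

'fel,fel'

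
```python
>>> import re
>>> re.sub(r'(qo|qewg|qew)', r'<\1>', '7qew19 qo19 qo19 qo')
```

'7<qew>19 <qo>19 <qo>19 <qo>'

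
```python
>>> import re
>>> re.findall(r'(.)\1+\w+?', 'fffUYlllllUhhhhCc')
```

['f', 'l', 'h']

`\1` is not a pattern — it's the concrete string captured by group 1, re-applied verbatim.
Because there's exactly one group, `findall` drops the full match and keeps group 1 from each hit.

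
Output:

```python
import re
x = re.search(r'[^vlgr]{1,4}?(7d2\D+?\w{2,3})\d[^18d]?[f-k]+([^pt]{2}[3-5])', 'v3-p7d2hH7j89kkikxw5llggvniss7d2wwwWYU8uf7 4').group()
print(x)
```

The match spans [1:20] → '3-p7d2hH7j89kkikxw5'.

3-p7d2hH7j89kkikxw5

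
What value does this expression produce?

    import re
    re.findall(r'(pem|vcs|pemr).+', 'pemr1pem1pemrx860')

['pem']

Alternation tries branches left to right and keeps the first one that lets the overall match succeed at that position.
Walking the string: at [0:17] match 'pemr1pem1pemrx860', group 1 = 'pem'.
With a single group, `findall` returns only what that group captured — 1 item.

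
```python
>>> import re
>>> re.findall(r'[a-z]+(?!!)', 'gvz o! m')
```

['gvz', 'm']

A negative assertion filters positions out without eating any characters.
Matches: at [0:3] → 'gvz'; at [7:8] → 'm'.
`findall` yields the raw match text (2 of them) because the pattern has no groups.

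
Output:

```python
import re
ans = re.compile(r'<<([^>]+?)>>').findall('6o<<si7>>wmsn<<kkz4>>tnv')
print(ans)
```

['si7', 'kkz4']

Walking the string: at [2:9] match '<<si7>>', group 1 = 'si7'; at [13:21] match '<<kkz4>>', group 1 = 'kkz4'.
Because there's exactly one group, `findall` drops the full match and keeps group 1 from each hit.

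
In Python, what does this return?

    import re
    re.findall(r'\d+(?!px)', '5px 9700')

['9700']

A negative assertion filters positions out without eating any characters.
Walking the string: at [4:8] → '9700'.
Since nothing is captured, `findall` lists the 1 matched substring directly.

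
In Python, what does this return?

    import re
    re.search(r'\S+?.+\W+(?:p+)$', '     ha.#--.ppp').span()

This matches one or more of a non-whitespace character (lazy), then one or more of any character, then one or more of a non-word character; then one or more of a literal 'p' (non-capturing group); then anchored at the end.
`re.search` tries every starting position until one works.
The match spans [5:15] → 'ha.#--.ppp'.

(5, 15)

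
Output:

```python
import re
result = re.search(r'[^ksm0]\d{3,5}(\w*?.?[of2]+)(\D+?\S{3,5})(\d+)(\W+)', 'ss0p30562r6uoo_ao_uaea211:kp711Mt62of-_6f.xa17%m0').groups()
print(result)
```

('r6uoo', '_ao_uaea', '211', ':')

The match spans [3:26] → 'p30562r6uoo_ao_uaea211:'.
Captured: group 1 = 'r6uoo', group 2 = '_ao_uaea', group 3 = '211', group 4 = ':'.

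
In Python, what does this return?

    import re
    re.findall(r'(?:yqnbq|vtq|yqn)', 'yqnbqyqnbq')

['yqnbq', 'yqnbq']

Branches in `(...|...)` are attempted left-to-right; the first branch that allows the whole pattern to succeed is taken.
Matches: at [0:5] → 'yqnbq'; at [5:10] → 'yqnbq'.
With no groups in the pattern, `findall` gives back each whole match — 2 here.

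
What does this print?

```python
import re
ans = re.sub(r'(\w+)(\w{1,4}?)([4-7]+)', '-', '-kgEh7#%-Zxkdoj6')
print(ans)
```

The pattern matches one or more of a word character (captured); then 1 to 4 of a word character (lazy) (captured); then one or more of a character in [4-7] (captured).
Matches: at [1:6] → 'kgEh7'; at [9:16] → 'Zxkdoj6'.
Each match is replaced by '-'.

--#%--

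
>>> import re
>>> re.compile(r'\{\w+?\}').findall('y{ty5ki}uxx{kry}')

['{ty5ki}', '{kry}']

Since nothing is captured, `findall` lists the 2 matched substrings directly.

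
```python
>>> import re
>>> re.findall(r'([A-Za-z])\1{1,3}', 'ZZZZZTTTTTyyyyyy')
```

['Z', 'T', 'y', 'y']

`\1` is not a pattern — it's the concrete string captured by group 1, re-applied verbatim.
Scanning left to right: at [0:4] match 'ZZZZ', group 1 = 'Z'; at [5:9] match 'TTTT', group 1 = 'T'; at [10:14] match 'yyyy', group 1 = 'y'; at [14:16] match 'yy', group 1 = 'y'.
With a single group, `findall` returns only what that group captured — 4 items.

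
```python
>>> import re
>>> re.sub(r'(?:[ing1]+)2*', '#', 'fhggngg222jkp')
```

'fh#jkp'

Every occurrence is swapped for '#'.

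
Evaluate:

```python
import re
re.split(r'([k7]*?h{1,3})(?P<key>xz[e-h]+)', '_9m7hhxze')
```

['_9m', '7hh', 'xze', '']

The pattern matches zero or more of one of [k7] (lazy), then 1 to 3 of a literal 'h' (captured); then the literal 'xz', then one or more of a character in [e-h] (captured as 'key').
The group in the pattern means `split` returns the separators' captures alongside the pieces.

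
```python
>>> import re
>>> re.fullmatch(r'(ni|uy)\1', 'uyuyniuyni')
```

After group 1 captures some text, `\1` only succeeds where that same text appears again.
`re.fullmatch` is like wrapping the pattern in `^…$` (in single-line mode).
Here the pattern can't cover the whole string, so the call returns None.

None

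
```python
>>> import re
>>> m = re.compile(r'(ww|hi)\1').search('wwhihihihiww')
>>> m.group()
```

`\1` is not a pattern — it's the concrete string captured by group 1, re-applied verbatim.
`search` walks the string left to right and returns the first match it finds.
The match spans [2:6] → 'hihi'.
Captured: group 1 = 'hi'.

'hihi'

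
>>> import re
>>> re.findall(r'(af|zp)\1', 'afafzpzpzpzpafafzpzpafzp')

`\1` is not a pattern — it's the concrete string captured by group 1, re-applied verbatim.
Scanning left to right: at [0:4] match 'afaf', group 1 = 'af'; at [4:8] match 'zpzp', group 1 = 'zp'; at [8:12] match 'zpzp', group 1 = 'zp'; at [12:16] match 'afaf', group 1 = 'af'; at [16:20] match 'zpzp', group 1 = 'zp'.
Because there's exactly one group, `findall` drops the full match and keeps group 1 from each hit.

['af', 'zp', 'zp', 'af', 'zp']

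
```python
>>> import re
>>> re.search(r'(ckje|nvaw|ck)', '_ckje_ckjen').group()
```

Branches in `(...|...)` are attempted left-to-right; the first branch that allows the whole pattern to succeed is taken.
Unlike `match`, `search` isn't anchored — it looks for the pattern anywhere in the string.
The match spans [1:5] → 'ckje'.
Captured: group 1 = 'ckje'.

'ckje'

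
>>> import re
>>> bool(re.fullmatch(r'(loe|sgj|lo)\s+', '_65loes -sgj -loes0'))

`fullmatch` succeeds only if the pattern covers the string from start to end.
Here there's no way to consume every character, so the call returns None, and `bool(None)` is False.

False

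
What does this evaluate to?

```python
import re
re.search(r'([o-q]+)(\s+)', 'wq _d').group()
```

'q '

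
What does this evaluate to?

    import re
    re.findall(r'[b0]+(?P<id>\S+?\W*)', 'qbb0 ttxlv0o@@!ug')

A non-greedy quantifier consumes as few characters as it can — just enough that the remainder of the pattern still matches from where it stops; whatever follows it matches normally.
One capturing group, so `findall` returns just the captured substring from each match — 2 in all.

['0 ', 'o@@!']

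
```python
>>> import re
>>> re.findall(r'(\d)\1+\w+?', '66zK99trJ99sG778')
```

['6', '9', '9', '7']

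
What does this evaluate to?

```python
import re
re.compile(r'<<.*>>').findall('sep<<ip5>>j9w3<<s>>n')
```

With no groups in the pattern, `findall` gives back each whole match — 1 here.

['<<ip5>>j9w3<<s>>']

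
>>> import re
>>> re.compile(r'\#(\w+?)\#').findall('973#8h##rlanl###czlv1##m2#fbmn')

['8h', 'rlanl', 'czlv1', 'm2']

Matches: at [3:7] match '#8h#', group 1 = '8h'; at [7:14] match '#rlanl#', group 1 = 'rlanl'; at [15:22] match '#czlv1#', group 1 = 'czlv1'; at [22:26] match '#m2#', group 1 = 'm2'.
Because there's exactly one group, `findall` drops the full match and keeps group 1 from each hit.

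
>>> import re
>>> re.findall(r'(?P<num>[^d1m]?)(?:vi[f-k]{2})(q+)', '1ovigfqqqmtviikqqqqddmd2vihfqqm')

[('o', 'qqq'), ('t', 'qqqq'), ('2', 'qq')]

This matches optionally any character except [d1m] (captured as 'num'); then the literal 'vi', then exactly 2 of a character in [f-k] (non-capturing group); then one or more of a literal 'q' (captured).
Walking the string: at [1:9] match 'ovigfqqq', groups = ('o', 'qqq'); at [10:19] match 'tviikqqqq', groups = ('t', 'qqqq'); at [23:30] match '2vihfqq', groups = ('2', 'qq').
`findall` packs the 2 group values into a tuple for every match.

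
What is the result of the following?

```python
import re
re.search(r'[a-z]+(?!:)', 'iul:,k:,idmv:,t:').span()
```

(0, 2)

The negative lookahead/lookbehind blocks any match where the forbidden context is present.
`re.search` tries every starting position until one works.
The match spans [0:2] → 'iu'.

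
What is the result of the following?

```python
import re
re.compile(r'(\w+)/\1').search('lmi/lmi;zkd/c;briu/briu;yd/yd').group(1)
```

'lmi'

The backreference `\1` re-matches whatever the first group consumed, character for character.
`re.search` scans for the first position where the pattern succeeds.
The match spans [0:7] → 'lmi/lmi'.
Captured: group 1 = 'lmi'.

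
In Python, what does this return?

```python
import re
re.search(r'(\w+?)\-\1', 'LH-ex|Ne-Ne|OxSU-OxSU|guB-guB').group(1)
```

'Ne'

The match spans [6:11] → 'Ne-Ne'.
Captured: group 1 = 'Ne'.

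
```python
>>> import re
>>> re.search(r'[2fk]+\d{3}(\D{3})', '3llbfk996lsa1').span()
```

The match spans [4:12] → 'fk996lsa'.

(4, 12)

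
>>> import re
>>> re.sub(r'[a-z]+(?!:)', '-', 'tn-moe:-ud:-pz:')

'---e:--d:--z:'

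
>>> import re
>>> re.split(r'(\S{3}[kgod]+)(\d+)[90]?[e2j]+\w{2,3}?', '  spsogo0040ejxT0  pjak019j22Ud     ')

['  ', 'spsogo', '0040', '0  ', 'pjak', '019', '     ']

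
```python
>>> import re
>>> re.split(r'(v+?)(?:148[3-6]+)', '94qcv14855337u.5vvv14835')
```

['94qc', 'v', '7u.5', 'vvv', '']

This matches one or more of a literal 'v' (lazy) (captured); then the literal '148', then one or more of a character in [3-6] (non-capturing group).
Because the pattern has a capturing group, `split` also inserts each captured text between the pieces.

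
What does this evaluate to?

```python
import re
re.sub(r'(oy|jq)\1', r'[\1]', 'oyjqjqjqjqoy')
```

`\1` is not a pattern — it's the concrete string captured by group 1, re-applied verbatim.
Matches: at [2:6] → 'jqjq'; at [6:10] → 'jqjq'.
Each match is replaced using the text its own group 1 captured.

'oy[jq][jq]oy'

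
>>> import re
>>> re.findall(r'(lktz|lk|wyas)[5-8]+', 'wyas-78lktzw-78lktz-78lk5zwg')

['lk']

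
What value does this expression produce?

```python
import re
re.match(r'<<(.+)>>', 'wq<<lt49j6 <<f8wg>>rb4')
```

`re.match` only tries the pattern at the start of the string.
Here the pattern fails at index 0, so the call returns None.

None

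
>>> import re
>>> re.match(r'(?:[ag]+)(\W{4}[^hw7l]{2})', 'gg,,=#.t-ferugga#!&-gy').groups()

(',,=#.t',)

This matches one or more of one of [ag] (non-capturing group); then exactly 4 of a non-word character, then exactly 2 of any character except [hw7l] (captured).
`re.match` won't scan ahead — the pattern has to work from the very first character.
The match spans [0:8] → 'gg,,=#.t'.
Captured: group 1 = ',,=#.t'.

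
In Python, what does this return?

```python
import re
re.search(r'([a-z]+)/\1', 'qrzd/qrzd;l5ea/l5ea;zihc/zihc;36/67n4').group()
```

'qrzd/qrzd'

A backreference is literal: `\1` must see the identical characters the first group matched.
Unlike `match`, `search` isn't anchored — it looks for the pattern anywhere in the string.
The match spans [0:9] → 'qrzd/qrzd'.
Captured: group 1 = 'qrzd'.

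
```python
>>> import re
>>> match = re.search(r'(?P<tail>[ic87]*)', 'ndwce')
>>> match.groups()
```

The pattern matches zero or more of one of [ic87] (captured as 'tail').
`re.search` tries every starting position until one works.
The match spans [0:0] → ''.
Captured: group 1 = ''.

('',)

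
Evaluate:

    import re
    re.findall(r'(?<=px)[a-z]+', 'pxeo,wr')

['eo']

Lookahead/lookbehind check context without consuming it, so the matched span excludes the asserted characters.
Matches: at [2:4] → 'eo'.
`findall` yields the raw match text (1 of them) because the pattern has no groups.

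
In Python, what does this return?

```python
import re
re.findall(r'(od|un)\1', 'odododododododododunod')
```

`\1` is not a pattern — it's the concrete string captured by group 1, re-applied verbatim.
Scanning left to right: at [0:4] match 'odod', group 1 = 'od'; at [4:8] match 'odod', group 1 = 'od'; at [8:12] match 'odod', group 1 = 'od'; at [12:16] match 'odod', group 1 = 'od'.
With a single group, `findall` returns only what that group captured — 4 items.

['od', 'od', 'od', 'od']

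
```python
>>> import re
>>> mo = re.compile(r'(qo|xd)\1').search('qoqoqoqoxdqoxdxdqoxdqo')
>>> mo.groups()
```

A backreference is literal: `\1` must see the identical characters the first group matched.
`search` walks the string left to right and returns the first match it finds.
The match spans [0:4] → 'qoqo'.
Captured: group 1 = 'qo'.

('qo',)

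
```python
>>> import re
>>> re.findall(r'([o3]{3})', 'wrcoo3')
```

The pattern matches exactly 3 of one of [o3] (captured).
Scanning left to right: at [3:6] match 'oo3', group 1 = 'oo3'.
One capturing group, so `findall` returns just the captured substring from the one match — 1 in all.

['oo3']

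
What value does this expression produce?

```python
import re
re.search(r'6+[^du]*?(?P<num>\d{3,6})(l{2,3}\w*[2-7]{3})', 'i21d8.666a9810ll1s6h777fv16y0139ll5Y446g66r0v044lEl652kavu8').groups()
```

('9810', 'll1s6h777fv16y0139ll5Y446g66r0v044lEl652')

The match spans [6:54] → '666a9810ll1s6h777fv16y0139ll5Y446g66r0v044lEl652'.
Captured: group 1 = '9810', group 2 = 'll1s6h777fv16y0139ll5Y446g66r0v044lEl652'.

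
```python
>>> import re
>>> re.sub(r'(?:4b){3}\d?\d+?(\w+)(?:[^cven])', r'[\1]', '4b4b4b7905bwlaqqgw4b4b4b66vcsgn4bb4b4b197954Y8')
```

'[05bwlaqqgw4b4b4b66vcsgn4bb4b4b197954Y]'

Pattern: the literal '4b' repeated 3 times, then optionally a digit, then one or more of a digit (lazy); then one or more of a word character (captured); then any character except [cven] (non-capturing group).
Matches: at [0:46] → '4b4b4b7905bwlaqqgw4b4b4b66vcsgn4bb4b4b197954Y8'.
The replacement refers to a captured group, so each match is rewritten using its own captured text.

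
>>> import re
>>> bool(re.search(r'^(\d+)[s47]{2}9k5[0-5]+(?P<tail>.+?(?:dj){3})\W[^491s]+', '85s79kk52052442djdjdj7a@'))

False

Pattern: anchored at the start of the string; then one or more of a digit (captured); then exactly 2 of one of [s47], then the literal '9k5'; then one or more of a character in [0-5]; then one or more of any character (lazy), then the literal 'dj' repeated 3 times (captured as 'tail'); then a non-word character, then one or more of any character except [491s].
`re.search` tries every starting position until one works.
Here no position works, so the call returns None, and `bool(None)` is False.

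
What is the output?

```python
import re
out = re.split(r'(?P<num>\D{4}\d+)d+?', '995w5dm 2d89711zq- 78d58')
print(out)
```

The pattern matches exactly 4 of a non-digit, then one or more of a digit (captured as 'num'); then one or more of a literal 'd' (lazy).
`re.split` interleaves the captured-group text with the surrounding fragments.

['995w5dm 2d89711', 'zq- 78', '58']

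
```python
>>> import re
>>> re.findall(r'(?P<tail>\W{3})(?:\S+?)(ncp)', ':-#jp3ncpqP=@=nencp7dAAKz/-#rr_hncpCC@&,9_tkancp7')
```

[(':-#', 'ncp'), ('=@=', 'ncp'), ('/-#', 'ncp'), ('@&,', 'ncp')]

A `+?`/`*?`/`{m,n}?` starts at its minimum and grows only as far as needed for what follows to match.
`findall` packs the 2 group values into a tuple for every match.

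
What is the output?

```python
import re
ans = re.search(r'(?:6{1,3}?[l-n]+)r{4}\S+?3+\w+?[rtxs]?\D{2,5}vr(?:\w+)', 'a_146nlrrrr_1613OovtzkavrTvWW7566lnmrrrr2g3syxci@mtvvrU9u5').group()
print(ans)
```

A non-greedy quantifier consumes as few characters as it can — just enough that the remainder of the pattern still matches from where it stops; whatever follows it matches normally.
The match spans [4:48] → '6nlrrrr_1613OovtzkavrTvWW7566lnmrrrr2g3syxci'.

6nlrrrr_1613OovtzkavrTvWW7566lnmrrrr2g3syxci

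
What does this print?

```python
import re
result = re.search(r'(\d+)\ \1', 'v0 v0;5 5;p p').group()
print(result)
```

`\1` has to match the exact text group 1 already captured.
The match spans [6:9] → '5 5'.

5 5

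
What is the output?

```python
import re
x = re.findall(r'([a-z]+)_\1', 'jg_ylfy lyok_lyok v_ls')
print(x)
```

`\1` is not a pattern — it's the concrete string captured by group 1, re-applied verbatim.
Walking the string: at [8:17] match 'lyok_lyok', group 1 = 'lyok'.
`findall` collects group 1 from the one match (1 total).

['lyok']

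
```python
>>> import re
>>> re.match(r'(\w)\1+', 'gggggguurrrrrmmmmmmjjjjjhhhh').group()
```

`match` is anchored at position 0; if the pattern doesn't fit there, it returns None.
The match spans [0:6] → 'gggggg'.

'gggggg'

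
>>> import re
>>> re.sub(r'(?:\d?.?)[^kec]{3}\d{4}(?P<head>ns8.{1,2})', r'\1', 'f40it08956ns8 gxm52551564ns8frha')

'fns8 gxmns8frha'

Each match is replaced using the text its own group 1 captured.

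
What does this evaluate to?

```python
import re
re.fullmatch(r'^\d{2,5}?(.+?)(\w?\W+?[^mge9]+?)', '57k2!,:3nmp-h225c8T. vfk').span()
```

(0, 24)

The pattern matches anchored at the start of the string; then 2 to 5 of a digit (lazy); then one or more of any character (lazy) (captured); then optionally a word character, then one or more of a non-word character (lazy), then one or more of any character except [mge9] (lazy) (captured).
`re.fullmatch` is like wrapping the pattern in `^…$` (in single-line mode).
The match spans [0:24] → '57k2!,:3nmp-h225c8T. vfk'.
Captured: group 1 = 'k2!,:3nm', group 2 = 'p-h225c8T. vfk'.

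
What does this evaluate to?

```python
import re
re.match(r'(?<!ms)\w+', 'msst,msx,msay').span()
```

(0, 4)

Because the assertion is negative and zero-width, positions next to the forbidden text are skipped.
With `match`, the pattern is implicitly anchored at the beginning.
The match spans [0:4] → 'msst'.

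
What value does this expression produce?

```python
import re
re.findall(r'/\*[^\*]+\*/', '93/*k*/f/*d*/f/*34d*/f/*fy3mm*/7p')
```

Matches: at [2:7] → '/*k*/'; at [8:13] → '/*d*/'; at [14:21] → '/*34d*/'; at [22:31] → '/*fy3mm*/'.
`findall` yields the raw match text (4 of them) because the pattern has no groups.

['/*k*/', '/*d*/', '/*34d*/', '/*fy3mm*/']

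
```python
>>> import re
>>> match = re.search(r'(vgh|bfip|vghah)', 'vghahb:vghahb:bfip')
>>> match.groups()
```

The match spans [0:3] → 'vgh'.
Captured: group 1 = 'vgh'.

('vgh',)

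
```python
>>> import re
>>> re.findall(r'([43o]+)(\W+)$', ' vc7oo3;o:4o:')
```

[('4o', ':')]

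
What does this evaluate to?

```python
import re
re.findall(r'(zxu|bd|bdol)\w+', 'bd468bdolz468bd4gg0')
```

['bd']

Walking the string: at [0:19] match 'bd468bdolz468bd4gg0', group 1 = 'bd'.
One capturing group, so `findall` returns just the captured substring from the one match — 1 in all.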